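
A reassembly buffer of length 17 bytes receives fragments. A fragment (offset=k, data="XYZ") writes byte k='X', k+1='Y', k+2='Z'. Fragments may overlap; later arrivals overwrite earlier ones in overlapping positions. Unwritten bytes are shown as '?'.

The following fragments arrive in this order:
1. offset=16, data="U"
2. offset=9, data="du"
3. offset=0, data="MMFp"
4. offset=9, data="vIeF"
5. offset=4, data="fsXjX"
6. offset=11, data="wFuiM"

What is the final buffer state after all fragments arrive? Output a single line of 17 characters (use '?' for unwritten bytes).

Fragment 1: offset=16 data="U" -> buffer=????????????????U
Fragment 2: offset=9 data="du" -> buffer=?????????du?????U
Fragment 3: offset=0 data="MMFp" -> buffer=MMFp?????du?????U
Fragment 4: offset=9 data="vIeF" -> buffer=MMFp?????vIeF???U
Fragment 5: offset=4 data="fsXjX" -> buffer=MMFpfsXjXvIeF???U
Fragment 6: offset=11 data="wFuiM" -> buffer=MMFpfsXjXvIwFuiMU

Answer: MMFpfsXjXvIwFuiMU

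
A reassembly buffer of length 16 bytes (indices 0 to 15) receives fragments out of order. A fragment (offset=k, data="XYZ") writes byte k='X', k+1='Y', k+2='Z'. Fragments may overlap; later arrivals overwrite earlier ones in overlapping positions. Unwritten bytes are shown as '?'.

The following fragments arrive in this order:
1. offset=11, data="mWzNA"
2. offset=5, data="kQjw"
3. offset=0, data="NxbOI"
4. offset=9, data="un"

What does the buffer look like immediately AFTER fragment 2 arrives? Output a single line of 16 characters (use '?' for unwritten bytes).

Answer: ?????kQjw??mWzNA

Derivation:
Fragment 1: offset=11 data="mWzNA" -> buffer=???????????mWzNA
Fragment 2: offset=5 data="kQjw" -> buffer=?????kQjw??mWzNA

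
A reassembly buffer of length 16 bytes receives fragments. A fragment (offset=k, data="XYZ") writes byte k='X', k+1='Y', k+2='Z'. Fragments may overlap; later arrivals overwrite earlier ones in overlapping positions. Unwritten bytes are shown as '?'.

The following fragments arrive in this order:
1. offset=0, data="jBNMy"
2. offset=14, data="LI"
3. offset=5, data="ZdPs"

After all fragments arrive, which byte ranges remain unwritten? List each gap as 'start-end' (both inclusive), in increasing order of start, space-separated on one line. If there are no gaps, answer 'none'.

Answer: 9-13

Derivation:
Fragment 1: offset=0 len=5
Fragment 2: offset=14 len=2
Fragment 3: offset=5 len=4
Gaps: 9-13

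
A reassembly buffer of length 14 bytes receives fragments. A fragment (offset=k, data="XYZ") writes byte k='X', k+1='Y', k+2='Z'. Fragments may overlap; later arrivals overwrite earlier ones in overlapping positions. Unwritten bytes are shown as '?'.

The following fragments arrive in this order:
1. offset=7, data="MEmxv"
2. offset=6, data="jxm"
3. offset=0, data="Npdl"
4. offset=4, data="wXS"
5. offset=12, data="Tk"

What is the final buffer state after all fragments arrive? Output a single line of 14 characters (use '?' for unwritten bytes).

Answer: NpdlwXSxmmxvTk

Derivation:
Fragment 1: offset=7 data="MEmxv" -> buffer=???????MEmxv??
Fragment 2: offset=6 data="jxm" -> buffer=??????jxmmxv??
Fragment 3: offset=0 data="Npdl" -> buffer=Npdl??jxmmxv??
Fragment 4: offset=4 data="wXS" -> buffer=NpdlwXSxmmxv??
Fragment 5: offset=12 data="Tk" -> buffer=NpdlwXSxmmxvTk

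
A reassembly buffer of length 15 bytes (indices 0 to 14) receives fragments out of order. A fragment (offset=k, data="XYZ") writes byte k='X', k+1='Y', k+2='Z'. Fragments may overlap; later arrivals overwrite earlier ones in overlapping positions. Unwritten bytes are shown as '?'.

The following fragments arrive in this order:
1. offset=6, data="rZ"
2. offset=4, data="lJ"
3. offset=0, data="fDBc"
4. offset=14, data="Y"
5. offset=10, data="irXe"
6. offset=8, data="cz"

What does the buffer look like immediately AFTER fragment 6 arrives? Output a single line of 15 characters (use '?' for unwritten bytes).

Fragment 1: offset=6 data="rZ" -> buffer=??????rZ???????
Fragment 2: offset=4 data="lJ" -> buffer=????lJrZ???????
Fragment 3: offset=0 data="fDBc" -> buffer=fDBclJrZ???????
Fragment 4: offset=14 data="Y" -> buffer=fDBclJrZ??????Y
Fragment 5: offset=10 data="irXe" -> buffer=fDBclJrZ??irXeY
Fragment 6: offset=8 data="cz" -> buffer=fDBclJrZczirXeY

Answer: fDBclJrZczirXeY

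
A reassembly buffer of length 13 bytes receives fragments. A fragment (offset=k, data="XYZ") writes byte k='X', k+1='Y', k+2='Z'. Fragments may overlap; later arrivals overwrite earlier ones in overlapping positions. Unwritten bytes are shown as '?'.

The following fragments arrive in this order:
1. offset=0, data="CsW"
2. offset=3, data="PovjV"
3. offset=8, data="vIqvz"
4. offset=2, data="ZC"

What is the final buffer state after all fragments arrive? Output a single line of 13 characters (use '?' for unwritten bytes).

Fragment 1: offset=0 data="CsW" -> buffer=CsW??????????
Fragment 2: offset=3 data="PovjV" -> buffer=CsWPovjV?????
Fragment 3: offset=8 data="vIqvz" -> buffer=CsWPovjVvIqvz
Fragment 4: offset=2 data="ZC" -> buffer=CsZCovjVvIqvz

Answer: CsZCovjVvIqvz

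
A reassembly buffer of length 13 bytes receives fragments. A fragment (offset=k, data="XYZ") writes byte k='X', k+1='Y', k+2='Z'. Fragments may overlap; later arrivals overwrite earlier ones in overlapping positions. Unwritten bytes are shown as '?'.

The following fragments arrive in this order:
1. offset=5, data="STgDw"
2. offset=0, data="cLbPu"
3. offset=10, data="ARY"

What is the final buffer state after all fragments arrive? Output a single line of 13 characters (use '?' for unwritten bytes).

Answer: cLbPuSTgDwARY

Derivation:
Fragment 1: offset=5 data="STgDw" -> buffer=?????STgDw???
Fragment 2: offset=0 data="cLbPu" -> buffer=cLbPuSTgDw???
Fragment 3: offset=10 data="ARY" -> buffer=cLbPuSTgDwARY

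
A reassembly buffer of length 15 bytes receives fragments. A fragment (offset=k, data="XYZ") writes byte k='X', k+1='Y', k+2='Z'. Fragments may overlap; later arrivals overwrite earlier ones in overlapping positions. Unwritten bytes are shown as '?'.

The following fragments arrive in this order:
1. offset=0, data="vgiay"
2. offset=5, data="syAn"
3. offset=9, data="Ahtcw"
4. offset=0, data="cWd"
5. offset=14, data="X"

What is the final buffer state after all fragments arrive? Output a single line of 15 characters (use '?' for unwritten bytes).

Fragment 1: offset=0 data="vgiay" -> buffer=vgiay??????????
Fragment 2: offset=5 data="syAn" -> buffer=vgiaysyAn??????
Fragment 3: offset=9 data="Ahtcw" -> buffer=vgiaysyAnAhtcw?
Fragment 4: offset=0 data="cWd" -> buffer=cWdaysyAnAhtcw?
Fragment 5: offset=14 data="X" -> buffer=cWdaysyAnAhtcwX

Answer: cWdaysyAnAhtcwX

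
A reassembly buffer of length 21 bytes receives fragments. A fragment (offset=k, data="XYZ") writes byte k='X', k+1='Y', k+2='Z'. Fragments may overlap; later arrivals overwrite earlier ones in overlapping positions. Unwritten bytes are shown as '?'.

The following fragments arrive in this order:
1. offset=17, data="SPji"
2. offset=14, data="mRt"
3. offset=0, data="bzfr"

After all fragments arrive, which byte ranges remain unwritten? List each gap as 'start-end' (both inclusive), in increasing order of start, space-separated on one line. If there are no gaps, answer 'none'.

Answer: 4-13

Derivation:
Fragment 1: offset=17 len=4
Fragment 2: offset=14 len=3
Fragment 3: offset=0 len=4
Gaps: 4-13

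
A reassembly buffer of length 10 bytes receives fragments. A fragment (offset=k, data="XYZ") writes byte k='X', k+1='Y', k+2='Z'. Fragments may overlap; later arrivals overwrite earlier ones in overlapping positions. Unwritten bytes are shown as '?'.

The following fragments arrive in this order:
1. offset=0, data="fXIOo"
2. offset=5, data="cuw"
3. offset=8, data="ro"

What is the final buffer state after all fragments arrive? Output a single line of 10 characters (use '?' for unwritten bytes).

Fragment 1: offset=0 data="fXIOo" -> buffer=fXIOo?????
Fragment 2: offset=5 data="cuw" -> buffer=fXIOocuw??
Fragment 3: offset=8 data="ro" -> buffer=fXIOocuwro

Answer: fXIOocuwro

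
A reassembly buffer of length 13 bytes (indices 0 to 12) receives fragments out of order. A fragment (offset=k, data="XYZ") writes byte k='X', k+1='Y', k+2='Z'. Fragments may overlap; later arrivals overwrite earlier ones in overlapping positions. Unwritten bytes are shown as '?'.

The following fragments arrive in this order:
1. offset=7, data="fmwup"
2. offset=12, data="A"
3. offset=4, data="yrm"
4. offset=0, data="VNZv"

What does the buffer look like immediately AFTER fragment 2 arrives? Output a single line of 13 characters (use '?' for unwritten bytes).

Fragment 1: offset=7 data="fmwup" -> buffer=???????fmwup?
Fragment 2: offset=12 data="A" -> buffer=???????fmwupA

Answer: ???????fmwupA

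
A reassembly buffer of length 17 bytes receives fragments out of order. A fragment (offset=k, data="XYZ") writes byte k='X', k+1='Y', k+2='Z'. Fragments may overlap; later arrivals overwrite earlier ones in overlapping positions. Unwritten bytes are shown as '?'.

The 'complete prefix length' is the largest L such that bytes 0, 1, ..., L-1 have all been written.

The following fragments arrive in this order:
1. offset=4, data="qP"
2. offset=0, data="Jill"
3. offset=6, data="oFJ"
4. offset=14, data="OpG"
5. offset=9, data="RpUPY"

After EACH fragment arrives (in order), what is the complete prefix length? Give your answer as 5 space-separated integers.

Answer: 0 6 9 9 17

Derivation:
Fragment 1: offset=4 data="qP" -> buffer=????qP??????????? -> prefix_len=0
Fragment 2: offset=0 data="Jill" -> buffer=JillqP??????????? -> prefix_len=6
Fragment 3: offset=6 data="oFJ" -> buffer=JillqPoFJ???????? -> prefix_len=9
Fragment 4: offset=14 data="OpG" -> buffer=JillqPoFJ?????OpG -> prefix_len=9
Fragment 5: offset=9 data="RpUPY" -> buffer=JillqPoFJRpUPYOpG -> prefix_len=17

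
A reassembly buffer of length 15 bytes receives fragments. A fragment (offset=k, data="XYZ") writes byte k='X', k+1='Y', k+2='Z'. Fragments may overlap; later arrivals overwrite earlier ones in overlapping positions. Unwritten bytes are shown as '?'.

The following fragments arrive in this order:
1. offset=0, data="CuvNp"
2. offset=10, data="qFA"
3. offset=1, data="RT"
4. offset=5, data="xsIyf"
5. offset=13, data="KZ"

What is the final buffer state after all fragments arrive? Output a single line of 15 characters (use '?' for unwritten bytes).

Answer: CRTNpxsIyfqFAKZ

Derivation:
Fragment 1: offset=0 data="CuvNp" -> buffer=CuvNp??????????
Fragment 2: offset=10 data="qFA" -> buffer=CuvNp?????qFA??
Fragment 3: offset=1 data="RT" -> buffer=CRTNp?????qFA??
Fragment 4: offset=5 data="xsIyf" -> buffer=CRTNpxsIyfqFA??
Fragment 5: offset=13 data="KZ" -> buffer=CRTNpxsIyfqFAKZ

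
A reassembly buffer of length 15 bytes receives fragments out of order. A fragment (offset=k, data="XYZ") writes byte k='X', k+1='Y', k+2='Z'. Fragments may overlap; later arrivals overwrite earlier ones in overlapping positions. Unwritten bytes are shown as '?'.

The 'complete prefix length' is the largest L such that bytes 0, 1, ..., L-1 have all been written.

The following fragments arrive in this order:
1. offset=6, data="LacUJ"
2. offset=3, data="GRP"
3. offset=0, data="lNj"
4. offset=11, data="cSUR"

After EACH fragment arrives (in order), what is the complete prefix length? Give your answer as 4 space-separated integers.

Answer: 0 0 11 15

Derivation:
Fragment 1: offset=6 data="LacUJ" -> buffer=??????LacUJ???? -> prefix_len=0
Fragment 2: offset=3 data="GRP" -> buffer=???GRPLacUJ???? -> prefix_len=0
Fragment 3: offset=0 data="lNj" -> buffer=lNjGRPLacUJ???? -> prefix_len=11
Fragment 4: offset=11 data="cSUR" -> buffer=lNjGRPLacUJcSUR -> prefix_len=15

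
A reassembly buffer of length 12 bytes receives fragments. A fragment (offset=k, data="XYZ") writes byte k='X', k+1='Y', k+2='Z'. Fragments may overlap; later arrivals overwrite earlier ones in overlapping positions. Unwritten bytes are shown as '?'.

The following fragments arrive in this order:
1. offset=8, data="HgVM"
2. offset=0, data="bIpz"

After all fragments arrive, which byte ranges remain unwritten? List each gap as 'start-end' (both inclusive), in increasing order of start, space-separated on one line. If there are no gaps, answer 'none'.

Answer: 4-7

Derivation:
Fragment 1: offset=8 len=4
Fragment 2: offset=0 len=4
Gaps: 4-7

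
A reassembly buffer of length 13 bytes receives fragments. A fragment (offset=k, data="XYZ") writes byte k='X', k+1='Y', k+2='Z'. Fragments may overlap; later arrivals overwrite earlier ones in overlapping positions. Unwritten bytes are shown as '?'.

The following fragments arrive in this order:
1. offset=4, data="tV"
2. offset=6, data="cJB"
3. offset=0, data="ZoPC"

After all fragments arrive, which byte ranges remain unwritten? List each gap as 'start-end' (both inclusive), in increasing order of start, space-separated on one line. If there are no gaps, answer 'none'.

Answer: 9-12

Derivation:
Fragment 1: offset=4 len=2
Fragment 2: offset=6 len=3
Fragment 3: offset=0 len=4
Gaps: 9-12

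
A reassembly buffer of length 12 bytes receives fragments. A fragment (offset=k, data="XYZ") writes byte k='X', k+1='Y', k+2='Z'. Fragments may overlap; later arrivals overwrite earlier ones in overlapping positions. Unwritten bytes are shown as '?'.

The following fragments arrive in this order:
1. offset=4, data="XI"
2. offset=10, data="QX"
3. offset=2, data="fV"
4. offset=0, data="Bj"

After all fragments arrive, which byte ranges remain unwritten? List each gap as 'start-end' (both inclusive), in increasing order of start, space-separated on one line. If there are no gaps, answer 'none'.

Fragment 1: offset=4 len=2
Fragment 2: offset=10 len=2
Fragment 3: offset=2 len=2
Fragment 4: offset=0 len=2
Gaps: 6-9

Answer: 6-9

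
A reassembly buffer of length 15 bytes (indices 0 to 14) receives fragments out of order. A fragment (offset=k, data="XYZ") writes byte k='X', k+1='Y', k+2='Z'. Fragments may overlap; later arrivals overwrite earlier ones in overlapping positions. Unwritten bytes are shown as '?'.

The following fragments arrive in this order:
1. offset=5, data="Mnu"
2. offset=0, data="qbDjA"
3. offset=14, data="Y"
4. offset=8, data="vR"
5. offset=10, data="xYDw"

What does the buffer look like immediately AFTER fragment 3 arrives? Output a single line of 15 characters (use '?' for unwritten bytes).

Answer: qbDjAMnu??????Y

Derivation:
Fragment 1: offset=5 data="Mnu" -> buffer=?????Mnu???????
Fragment 2: offset=0 data="qbDjA" -> buffer=qbDjAMnu???????
Fragment 3: offset=14 data="Y" -> buffer=qbDjAMnu??????Y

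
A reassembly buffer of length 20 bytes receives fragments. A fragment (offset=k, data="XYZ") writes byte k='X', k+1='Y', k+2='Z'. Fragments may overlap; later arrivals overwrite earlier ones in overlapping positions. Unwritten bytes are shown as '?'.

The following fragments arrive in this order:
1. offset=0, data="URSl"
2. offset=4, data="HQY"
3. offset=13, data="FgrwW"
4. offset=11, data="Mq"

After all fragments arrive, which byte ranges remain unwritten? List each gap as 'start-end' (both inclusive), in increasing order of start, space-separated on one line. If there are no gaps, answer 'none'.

Answer: 7-10 18-19

Derivation:
Fragment 1: offset=0 len=4
Fragment 2: offset=4 len=3
Fragment 3: offset=13 len=5
Fragment 4: offset=11 len=2
Gaps: 7-10 18-19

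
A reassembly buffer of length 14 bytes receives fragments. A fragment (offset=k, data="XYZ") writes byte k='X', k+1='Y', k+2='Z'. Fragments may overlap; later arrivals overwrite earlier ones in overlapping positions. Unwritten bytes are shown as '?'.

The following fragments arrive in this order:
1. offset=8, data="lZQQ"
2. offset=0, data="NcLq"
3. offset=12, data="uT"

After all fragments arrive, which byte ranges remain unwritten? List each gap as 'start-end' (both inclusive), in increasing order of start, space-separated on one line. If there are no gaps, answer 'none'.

Fragment 1: offset=8 len=4
Fragment 2: offset=0 len=4
Fragment 3: offset=12 len=2
Gaps: 4-7

Answer: 4-7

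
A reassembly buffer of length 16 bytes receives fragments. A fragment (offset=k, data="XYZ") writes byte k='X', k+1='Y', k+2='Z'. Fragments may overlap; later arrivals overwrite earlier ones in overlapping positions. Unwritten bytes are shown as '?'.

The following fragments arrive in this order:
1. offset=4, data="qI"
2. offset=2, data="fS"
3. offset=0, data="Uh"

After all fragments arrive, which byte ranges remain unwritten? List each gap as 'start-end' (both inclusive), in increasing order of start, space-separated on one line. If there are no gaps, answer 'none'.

Fragment 1: offset=4 len=2
Fragment 2: offset=2 len=2
Fragment 3: offset=0 len=2
Gaps: 6-15

Answer: 6-15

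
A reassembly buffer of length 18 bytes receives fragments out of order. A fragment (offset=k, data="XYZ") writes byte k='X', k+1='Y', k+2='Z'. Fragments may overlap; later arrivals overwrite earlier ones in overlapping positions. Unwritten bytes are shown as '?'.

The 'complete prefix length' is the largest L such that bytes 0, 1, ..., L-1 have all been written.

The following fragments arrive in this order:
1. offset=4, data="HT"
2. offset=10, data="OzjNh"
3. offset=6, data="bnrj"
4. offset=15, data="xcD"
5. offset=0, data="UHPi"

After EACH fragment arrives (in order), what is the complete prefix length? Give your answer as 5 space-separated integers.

Answer: 0 0 0 0 18

Derivation:
Fragment 1: offset=4 data="HT" -> buffer=????HT???????????? -> prefix_len=0
Fragment 2: offset=10 data="OzjNh" -> buffer=????HT????OzjNh??? -> prefix_len=0
Fragment 3: offset=6 data="bnrj" -> buffer=????HTbnrjOzjNh??? -> prefix_len=0
Fragment 4: offset=15 data="xcD" -> buffer=????HTbnrjOzjNhxcD -> prefix_len=0
Fragment 5: offset=0 data="UHPi" -> buffer=UHPiHTbnrjOzjNhxcD -> prefix_len=18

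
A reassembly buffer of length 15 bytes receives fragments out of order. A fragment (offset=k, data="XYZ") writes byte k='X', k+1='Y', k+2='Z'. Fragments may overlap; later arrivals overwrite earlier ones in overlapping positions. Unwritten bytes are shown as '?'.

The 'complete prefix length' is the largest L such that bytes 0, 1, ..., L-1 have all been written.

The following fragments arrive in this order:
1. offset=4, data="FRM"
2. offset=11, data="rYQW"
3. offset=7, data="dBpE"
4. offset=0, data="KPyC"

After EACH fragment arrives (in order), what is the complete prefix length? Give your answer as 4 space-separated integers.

Answer: 0 0 0 15

Derivation:
Fragment 1: offset=4 data="FRM" -> buffer=????FRM???????? -> prefix_len=0
Fragment 2: offset=11 data="rYQW" -> buffer=????FRM????rYQW -> prefix_len=0
Fragment 3: offset=7 data="dBpE" -> buffer=????FRMdBpErYQW -> prefix_len=0
Fragment 4: offset=0 data="KPyC" -> buffer=KPyCFRMdBpErYQW -> prefix_len=15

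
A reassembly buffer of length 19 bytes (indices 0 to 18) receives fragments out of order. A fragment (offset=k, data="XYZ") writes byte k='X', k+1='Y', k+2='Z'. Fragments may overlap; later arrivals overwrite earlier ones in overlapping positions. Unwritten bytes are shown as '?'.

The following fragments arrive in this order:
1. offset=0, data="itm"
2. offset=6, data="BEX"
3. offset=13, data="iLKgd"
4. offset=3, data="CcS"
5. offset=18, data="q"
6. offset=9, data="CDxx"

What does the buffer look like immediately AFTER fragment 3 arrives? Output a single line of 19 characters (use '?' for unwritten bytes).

Fragment 1: offset=0 data="itm" -> buffer=itm????????????????
Fragment 2: offset=6 data="BEX" -> buffer=itm???BEX??????????
Fragment 3: offset=13 data="iLKgd" -> buffer=itm???BEX????iLKgd?

Answer: itm???BEX????iLKgd?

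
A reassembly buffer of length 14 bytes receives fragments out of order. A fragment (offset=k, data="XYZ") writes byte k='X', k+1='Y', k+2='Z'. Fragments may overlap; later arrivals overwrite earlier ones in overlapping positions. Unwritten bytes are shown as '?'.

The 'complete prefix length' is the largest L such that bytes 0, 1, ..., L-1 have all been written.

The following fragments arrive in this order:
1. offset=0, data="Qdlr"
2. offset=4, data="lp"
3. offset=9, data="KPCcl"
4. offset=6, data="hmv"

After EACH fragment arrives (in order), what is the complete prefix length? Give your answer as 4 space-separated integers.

Answer: 4 6 6 14

Derivation:
Fragment 1: offset=0 data="Qdlr" -> buffer=Qdlr?????????? -> prefix_len=4
Fragment 2: offset=4 data="lp" -> buffer=Qdlrlp???????? -> prefix_len=6
Fragment 3: offset=9 data="KPCcl" -> buffer=Qdlrlp???KPCcl -> prefix_len=6
Fragment 4: offset=6 data="hmv" -> buffer=QdlrlphmvKPCcl -> prefix_len=14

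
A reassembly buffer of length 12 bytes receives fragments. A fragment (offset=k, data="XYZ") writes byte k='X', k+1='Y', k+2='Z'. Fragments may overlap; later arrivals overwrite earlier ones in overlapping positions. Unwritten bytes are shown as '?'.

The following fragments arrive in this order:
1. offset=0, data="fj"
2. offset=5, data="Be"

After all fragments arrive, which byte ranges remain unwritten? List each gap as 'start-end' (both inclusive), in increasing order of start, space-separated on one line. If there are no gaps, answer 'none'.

Fragment 1: offset=0 len=2
Fragment 2: offset=5 len=2
Gaps: 2-4 7-11

Answer: 2-4 7-11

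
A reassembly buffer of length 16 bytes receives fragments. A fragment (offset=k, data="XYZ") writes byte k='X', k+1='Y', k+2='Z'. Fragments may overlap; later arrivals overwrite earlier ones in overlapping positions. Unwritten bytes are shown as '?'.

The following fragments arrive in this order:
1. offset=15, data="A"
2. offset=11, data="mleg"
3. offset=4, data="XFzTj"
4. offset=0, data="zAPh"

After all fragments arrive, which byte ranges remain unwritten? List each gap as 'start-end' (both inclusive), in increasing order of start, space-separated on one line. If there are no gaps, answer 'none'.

Answer: 9-10

Derivation:
Fragment 1: offset=15 len=1
Fragment 2: offset=11 len=4
Fragment 3: offset=4 len=5
Fragment 4: offset=0 len=4
Gaps: 9-10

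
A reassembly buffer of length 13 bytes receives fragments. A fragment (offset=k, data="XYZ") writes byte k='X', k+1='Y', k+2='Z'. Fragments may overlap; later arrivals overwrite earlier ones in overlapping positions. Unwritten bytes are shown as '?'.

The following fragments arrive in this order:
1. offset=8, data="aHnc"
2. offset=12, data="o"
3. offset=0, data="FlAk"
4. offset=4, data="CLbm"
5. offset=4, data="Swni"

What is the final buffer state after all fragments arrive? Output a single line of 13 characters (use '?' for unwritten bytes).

Fragment 1: offset=8 data="aHnc" -> buffer=????????aHnc?
Fragment 2: offset=12 data="o" -> buffer=????????aHnco
Fragment 3: offset=0 data="FlAk" -> buffer=FlAk????aHnco
Fragment 4: offset=4 data="CLbm" -> buffer=FlAkCLbmaHnco
Fragment 5: offset=4 data="Swni" -> buffer=FlAkSwniaHnco

Answer: FlAkSwniaHnco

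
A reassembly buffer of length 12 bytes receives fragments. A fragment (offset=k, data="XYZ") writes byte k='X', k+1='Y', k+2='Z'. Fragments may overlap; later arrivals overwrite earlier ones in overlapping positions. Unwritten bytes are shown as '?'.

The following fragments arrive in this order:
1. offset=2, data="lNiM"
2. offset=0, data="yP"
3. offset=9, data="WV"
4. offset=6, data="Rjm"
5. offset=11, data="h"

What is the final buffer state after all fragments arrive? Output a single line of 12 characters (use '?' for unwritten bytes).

Answer: yPlNiMRjmWVh

Derivation:
Fragment 1: offset=2 data="lNiM" -> buffer=??lNiM??????
Fragment 2: offset=0 data="yP" -> buffer=yPlNiM??????
Fragment 3: offset=9 data="WV" -> buffer=yPlNiM???WV?
Fragment 4: offset=6 data="Rjm" -> buffer=yPlNiMRjmWV?
Fragment 5: offset=11 data="h" -> buffer=yPlNiMRjmWVh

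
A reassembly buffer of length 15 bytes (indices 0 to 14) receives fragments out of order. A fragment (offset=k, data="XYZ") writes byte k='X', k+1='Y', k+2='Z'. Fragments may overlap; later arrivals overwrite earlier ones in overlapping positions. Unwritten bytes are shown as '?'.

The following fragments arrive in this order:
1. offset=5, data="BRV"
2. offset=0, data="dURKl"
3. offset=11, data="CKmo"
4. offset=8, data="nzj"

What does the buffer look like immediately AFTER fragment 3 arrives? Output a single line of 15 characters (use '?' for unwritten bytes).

Fragment 1: offset=5 data="BRV" -> buffer=?????BRV???????
Fragment 2: offset=0 data="dURKl" -> buffer=dURKlBRV???????
Fragment 3: offset=11 data="CKmo" -> buffer=dURKlBRV???CKmo

Answer: dURKlBRV???CKmo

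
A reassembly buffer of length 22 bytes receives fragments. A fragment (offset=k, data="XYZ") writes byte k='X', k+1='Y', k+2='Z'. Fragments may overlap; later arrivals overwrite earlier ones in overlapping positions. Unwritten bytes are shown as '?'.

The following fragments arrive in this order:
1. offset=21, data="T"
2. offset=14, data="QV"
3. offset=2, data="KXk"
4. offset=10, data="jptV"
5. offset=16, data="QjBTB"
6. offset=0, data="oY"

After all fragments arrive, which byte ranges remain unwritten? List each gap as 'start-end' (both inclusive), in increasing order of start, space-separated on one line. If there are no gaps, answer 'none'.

Answer: 5-9

Derivation:
Fragment 1: offset=21 len=1
Fragment 2: offset=14 len=2
Fragment 3: offset=2 len=3
Fragment 4: offset=10 len=4
Fragment 5: offset=16 len=5
Fragment 6: offset=0 len=2
Gaps: 5-9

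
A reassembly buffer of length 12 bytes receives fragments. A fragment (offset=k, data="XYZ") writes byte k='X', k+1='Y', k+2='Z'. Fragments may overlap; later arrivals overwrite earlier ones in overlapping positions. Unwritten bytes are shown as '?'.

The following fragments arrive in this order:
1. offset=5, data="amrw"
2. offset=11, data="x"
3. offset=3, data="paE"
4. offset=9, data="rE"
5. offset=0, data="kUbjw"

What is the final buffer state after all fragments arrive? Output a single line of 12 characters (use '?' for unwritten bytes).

Answer: kUbjwEmrwrEx

Derivation:
Fragment 1: offset=5 data="amrw" -> buffer=?????amrw???
Fragment 2: offset=11 data="x" -> buffer=?????amrw??x
Fragment 3: offset=3 data="paE" -> buffer=???paEmrw??x
Fragment 4: offset=9 data="rE" -> buffer=???paEmrwrEx
Fragment 5: offset=0 data="kUbjw" -> buffer=kUbjwEmrwrEx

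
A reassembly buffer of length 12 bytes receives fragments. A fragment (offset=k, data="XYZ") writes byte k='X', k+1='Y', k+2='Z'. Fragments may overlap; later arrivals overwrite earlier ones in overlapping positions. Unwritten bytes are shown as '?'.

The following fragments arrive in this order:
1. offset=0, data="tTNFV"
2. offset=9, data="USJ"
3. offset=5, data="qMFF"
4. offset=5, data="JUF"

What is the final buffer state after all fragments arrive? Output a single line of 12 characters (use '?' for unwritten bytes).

Fragment 1: offset=0 data="tTNFV" -> buffer=tTNFV???????
Fragment 2: offset=9 data="USJ" -> buffer=tTNFV????USJ
Fragment 3: offset=5 data="qMFF" -> buffer=tTNFVqMFFUSJ
Fragment 4: offset=5 data="JUF" -> buffer=tTNFVJUFFUSJ

Answer: tTNFVJUFFUSJ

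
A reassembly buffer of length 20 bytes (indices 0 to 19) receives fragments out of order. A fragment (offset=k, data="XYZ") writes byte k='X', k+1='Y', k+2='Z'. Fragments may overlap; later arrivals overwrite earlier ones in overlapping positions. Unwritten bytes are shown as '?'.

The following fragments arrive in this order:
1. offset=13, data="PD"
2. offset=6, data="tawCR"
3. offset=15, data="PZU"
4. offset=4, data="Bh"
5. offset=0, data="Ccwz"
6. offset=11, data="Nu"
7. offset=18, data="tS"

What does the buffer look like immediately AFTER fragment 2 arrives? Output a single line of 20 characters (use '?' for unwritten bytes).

Answer: ??????tawCR??PD?????

Derivation:
Fragment 1: offset=13 data="PD" -> buffer=?????????????PD?????
Fragment 2: offset=6 data="tawCR" -> buffer=??????tawCR??PD?????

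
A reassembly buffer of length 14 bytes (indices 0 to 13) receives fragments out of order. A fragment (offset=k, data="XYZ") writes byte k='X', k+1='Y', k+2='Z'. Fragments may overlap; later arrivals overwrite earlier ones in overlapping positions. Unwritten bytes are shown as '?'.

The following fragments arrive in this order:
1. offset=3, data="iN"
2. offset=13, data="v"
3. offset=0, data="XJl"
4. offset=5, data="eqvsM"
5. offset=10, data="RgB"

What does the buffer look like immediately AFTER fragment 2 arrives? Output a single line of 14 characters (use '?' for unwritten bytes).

Fragment 1: offset=3 data="iN" -> buffer=???iN?????????
Fragment 2: offset=13 data="v" -> buffer=???iN????????v

Answer: ???iN????????v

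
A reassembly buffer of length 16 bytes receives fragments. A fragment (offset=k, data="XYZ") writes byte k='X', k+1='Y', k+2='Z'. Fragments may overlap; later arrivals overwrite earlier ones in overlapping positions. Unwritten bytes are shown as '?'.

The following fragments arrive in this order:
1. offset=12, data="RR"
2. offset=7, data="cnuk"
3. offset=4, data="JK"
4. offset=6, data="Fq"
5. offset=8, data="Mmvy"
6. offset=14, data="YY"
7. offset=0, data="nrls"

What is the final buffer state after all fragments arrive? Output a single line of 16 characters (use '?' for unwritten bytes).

Fragment 1: offset=12 data="RR" -> buffer=????????????RR??
Fragment 2: offset=7 data="cnuk" -> buffer=???????cnuk?RR??
Fragment 3: offset=4 data="JK" -> buffer=????JK?cnuk?RR??
Fragment 4: offset=6 data="Fq" -> buffer=????JKFqnuk?RR??
Fragment 5: offset=8 data="Mmvy" -> buffer=????JKFqMmvyRR??
Fragment 6: offset=14 data="YY" -> buffer=????JKFqMmvyRRYY
Fragment 7: offset=0 data="nrls" -> buffer=nrlsJKFqMmvyRRYY

Answer: nrlsJKFqMmvyRRYY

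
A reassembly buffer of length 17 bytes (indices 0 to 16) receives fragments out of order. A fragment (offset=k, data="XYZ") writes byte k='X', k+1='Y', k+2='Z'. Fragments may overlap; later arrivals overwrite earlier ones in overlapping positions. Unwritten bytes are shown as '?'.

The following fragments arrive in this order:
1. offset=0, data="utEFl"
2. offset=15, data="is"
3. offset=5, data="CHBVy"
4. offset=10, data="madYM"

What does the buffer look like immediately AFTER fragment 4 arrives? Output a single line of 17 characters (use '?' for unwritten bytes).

Answer: utEFlCHBVymadYMis

Derivation:
Fragment 1: offset=0 data="utEFl" -> buffer=utEFl????????????
Fragment 2: offset=15 data="is" -> buffer=utEFl??????????is
Fragment 3: offset=5 data="CHBVy" -> buffer=utEFlCHBVy?????is
Fragment 4: offset=10 data="madYM" -> buffer=utEFlCHBVymadYMis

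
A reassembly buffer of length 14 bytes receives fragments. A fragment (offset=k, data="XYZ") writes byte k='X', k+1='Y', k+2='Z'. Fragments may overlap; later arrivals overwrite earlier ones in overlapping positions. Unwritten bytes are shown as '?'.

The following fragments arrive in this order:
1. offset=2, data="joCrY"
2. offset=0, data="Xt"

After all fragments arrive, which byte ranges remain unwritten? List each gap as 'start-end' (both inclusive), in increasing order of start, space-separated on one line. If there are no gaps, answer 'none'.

Fragment 1: offset=2 len=5
Fragment 2: offset=0 len=2
Gaps: 7-13

Answer: 7-13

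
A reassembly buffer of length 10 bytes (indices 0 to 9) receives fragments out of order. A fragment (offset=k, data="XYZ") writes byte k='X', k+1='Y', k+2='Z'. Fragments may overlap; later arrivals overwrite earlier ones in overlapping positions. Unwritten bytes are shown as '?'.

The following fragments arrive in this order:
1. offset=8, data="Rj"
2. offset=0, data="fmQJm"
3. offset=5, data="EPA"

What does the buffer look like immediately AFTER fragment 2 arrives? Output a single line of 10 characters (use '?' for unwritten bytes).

Fragment 1: offset=8 data="Rj" -> buffer=????????Rj
Fragment 2: offset=0 data="fmQJm" -> buffer=fmQJm???Rj

Answer: fmQJm???Rj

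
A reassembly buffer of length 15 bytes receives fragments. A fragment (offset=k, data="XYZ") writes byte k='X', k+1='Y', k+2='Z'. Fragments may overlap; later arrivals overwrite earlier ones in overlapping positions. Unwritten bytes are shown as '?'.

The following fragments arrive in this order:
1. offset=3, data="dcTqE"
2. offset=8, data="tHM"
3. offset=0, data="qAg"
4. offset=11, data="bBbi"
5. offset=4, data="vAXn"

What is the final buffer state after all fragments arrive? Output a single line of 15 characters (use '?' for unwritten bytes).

Fragment 1: offset=3 data="dcTqE" -> buffer=???dcTqE???????
Fragment 2: offset=8 data="tHM" -> buffer=???dcTqEtHM????
Fragment 3: offset=0 data="qAg" -> buffer=qAgdcTqEtHM????
Fragment 4: offset=11 data="bBbi" -> buffer=qAgdcTqEtHMbBbi
Fragment 5: offset=4 data="vAXn" -> buffer=qAgdvAXntHMbBbi

Answer: qAgdvAXntHMbBbi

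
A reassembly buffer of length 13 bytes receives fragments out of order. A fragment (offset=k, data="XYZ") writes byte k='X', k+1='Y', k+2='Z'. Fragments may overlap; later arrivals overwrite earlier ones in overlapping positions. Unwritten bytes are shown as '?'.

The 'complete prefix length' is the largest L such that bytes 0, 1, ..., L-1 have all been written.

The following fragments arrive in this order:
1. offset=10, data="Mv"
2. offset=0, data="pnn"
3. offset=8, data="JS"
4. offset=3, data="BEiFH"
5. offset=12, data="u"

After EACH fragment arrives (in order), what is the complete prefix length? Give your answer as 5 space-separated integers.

Answer: 0 3 3 12 13

Derivation:
Fragment 1: offset=10 data="Mv" -> buffer=??????????Mv? -> prefix_len=0
Fragment 2: offset=0 data="pnn" -> buffer=pnn???????Mv? -> prefix_len=3
Fragment 3: offset=8 data="JS" -> buffer=pnn?????JSMv? -> prefix_len=3
Fragment 4: offset=3 data="BEiFH" -> buffer=pnnBEiFHJSMv? -> prefix_len=12
Fragment 5: offset=12 data="u" -> buffer=pnnBEiFHJSMvu -> prefix_len=13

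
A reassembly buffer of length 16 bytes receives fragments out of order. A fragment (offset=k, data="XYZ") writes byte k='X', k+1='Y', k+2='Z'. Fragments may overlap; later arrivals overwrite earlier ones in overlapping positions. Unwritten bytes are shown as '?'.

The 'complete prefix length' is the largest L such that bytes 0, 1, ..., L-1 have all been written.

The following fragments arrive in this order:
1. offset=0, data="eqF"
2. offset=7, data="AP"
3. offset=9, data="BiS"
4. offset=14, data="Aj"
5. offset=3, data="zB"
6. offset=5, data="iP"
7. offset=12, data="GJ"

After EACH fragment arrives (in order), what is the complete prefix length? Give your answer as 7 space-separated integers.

Answer: 3 3 3 3 5 12 16

Derivation:
Fragment 1: offset=0 data="eqF" -> buffer=eqF????????????? -> prefix_len=3
Fragment 2: offset=7 data="AP" -> buffer=eqF????AP??????? -> prefix_len=3
Fragment 3: offset=9 data="BiS" -> buffer=eqF????APBiS???? -> prefix_len=3
Fragment 4: offset=14 data="Aj" -> buffer=eqF????APBiS??Aj -> prefix_len=3
Fragment 5: offset=3 data="zB" -> buffer=eqFzB??APBiS??Aj -> prefix_len=5
Fragment 6: offset=5 data="iP" -> buffer=eqFzBiPAPBiS??Aj -> prefix_len=12
Fragment 7: offset=12 data="GJ" -> buffer=eqFzBiPAPBiSGJAj -> prefix_len=16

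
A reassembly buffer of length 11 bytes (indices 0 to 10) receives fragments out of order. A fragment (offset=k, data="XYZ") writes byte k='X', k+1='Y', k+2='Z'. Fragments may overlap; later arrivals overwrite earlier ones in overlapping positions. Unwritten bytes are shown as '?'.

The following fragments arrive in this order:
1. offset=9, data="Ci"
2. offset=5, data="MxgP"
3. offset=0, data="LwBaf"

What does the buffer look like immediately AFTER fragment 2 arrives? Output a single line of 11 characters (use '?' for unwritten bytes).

Fragment 1: offset=9 data="Ci" -> buffer=?????????Ci
Fragment 2: offset=5 data="MxgP" -> buffer=?????MxgPCi

Answer: ?????MxgPCi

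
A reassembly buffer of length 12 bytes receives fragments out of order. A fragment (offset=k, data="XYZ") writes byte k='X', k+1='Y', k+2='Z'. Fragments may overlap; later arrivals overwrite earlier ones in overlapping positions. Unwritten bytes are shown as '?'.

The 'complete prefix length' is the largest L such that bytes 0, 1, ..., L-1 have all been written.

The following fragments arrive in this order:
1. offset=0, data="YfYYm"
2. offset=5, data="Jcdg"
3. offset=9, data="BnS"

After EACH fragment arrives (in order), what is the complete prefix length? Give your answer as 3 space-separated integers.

Fragment 1: offset=0 data="YfYYm" -> buffer=YfYYm??????? -> prefix_len=5
Fragment 2: offset=5 data="Jcdg" -> buffer=YfYYmJcdg??? -> prefix_len=9
Fragment 3: offset=9 data="BnS" -> buffer=YfYYmJcdgBnS -> prefix_len=12

Answer: 5 9 12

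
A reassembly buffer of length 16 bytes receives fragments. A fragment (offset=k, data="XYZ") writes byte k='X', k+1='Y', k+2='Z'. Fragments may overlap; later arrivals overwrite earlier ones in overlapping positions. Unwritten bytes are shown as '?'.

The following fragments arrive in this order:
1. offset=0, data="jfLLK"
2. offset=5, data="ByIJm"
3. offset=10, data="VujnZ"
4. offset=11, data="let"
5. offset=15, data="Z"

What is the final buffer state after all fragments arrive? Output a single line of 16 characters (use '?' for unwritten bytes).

Fragment 1: offset=0 data="jfLLK" -> buffer=jfLLK???????????
Fragment 2: offset=5 data="ByIJm" -> buffer=jfLLKByIJm??????
Fragment 3: offset=10 data="VujnZ" -> buffer=jfLLKByIJmVujnZ?
Fragment 4: offset=11 data="let" -> buffer=jfLLKByIJmVletZ?
Fragment 5: offset=15 data="Z" -> buffer=jfLLKByIJmVletZZ

Answer: jfLLKByIJmVletZZ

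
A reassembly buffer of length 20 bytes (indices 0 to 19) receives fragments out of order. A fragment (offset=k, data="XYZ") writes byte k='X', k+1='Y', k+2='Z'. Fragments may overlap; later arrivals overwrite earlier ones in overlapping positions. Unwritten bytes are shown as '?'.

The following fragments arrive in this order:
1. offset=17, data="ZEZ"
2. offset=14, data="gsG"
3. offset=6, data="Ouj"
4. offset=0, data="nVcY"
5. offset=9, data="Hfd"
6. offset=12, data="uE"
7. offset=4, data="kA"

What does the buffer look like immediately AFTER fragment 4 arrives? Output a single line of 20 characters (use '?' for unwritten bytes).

Fragment 1: offset=17 data="ZEZ" -> buffer=?????????????????ZEZ
Fragment 2: offset=14 data="gsG" -> buffer=??????????????gsGZEZ
Fragment 3: offset=6 data="Ouj" -> buffer=??????Ouj?????gsGZEZ
Fragment 4: offset=0 data="nVcY" -> buffer=nVcY??Ouj?????gsGZEZ

Answer: nVcY??Ouj?????gsGZEZ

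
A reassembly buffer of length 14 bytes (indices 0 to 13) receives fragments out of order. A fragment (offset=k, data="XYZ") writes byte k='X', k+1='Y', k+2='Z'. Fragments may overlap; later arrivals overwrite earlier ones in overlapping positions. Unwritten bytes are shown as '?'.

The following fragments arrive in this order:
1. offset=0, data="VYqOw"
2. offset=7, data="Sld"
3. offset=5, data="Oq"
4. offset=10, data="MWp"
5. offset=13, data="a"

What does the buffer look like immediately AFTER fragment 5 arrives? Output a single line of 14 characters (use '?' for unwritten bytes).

Answer: VYqOwOqSldMWpa

Derivation:
Fragment 1: offset=0 data="VYqOw" -> buffer=VYqOw?????????
Fragment 2: offset=7 data="Sld" -> buffer=VYqOw??Sld????
Fragment 3: offset=5 data="Oq" -> buffer=VYqOwOqSld????
Fragment 4: offset=10 data="MWp" -> buffer=VYqOwOqSldMWp?
Fragment 5: offset=13 data="a" -> buffer=VYqOwOqSldMWpa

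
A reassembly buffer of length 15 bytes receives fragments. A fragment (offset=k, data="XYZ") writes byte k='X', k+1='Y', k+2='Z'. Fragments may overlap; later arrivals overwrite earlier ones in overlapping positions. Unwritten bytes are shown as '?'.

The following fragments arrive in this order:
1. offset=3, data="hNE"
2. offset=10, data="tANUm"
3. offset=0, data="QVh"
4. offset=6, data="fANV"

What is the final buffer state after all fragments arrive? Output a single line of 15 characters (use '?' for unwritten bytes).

Fragment 1: offset=3 data="hNE" -> buffer=???hNE?????????
Fragment 2: offset=10 data="tANUm" -> buffer=???hNE????tANUm
Fragment 3: offset=0 data="QVh" -> buffer=QVhhNE????tANUm
Fragment 4: offset=6 data="fANV" -> buffer=QVhhNEfANVtANUm

Answer: QVhhNEfANVtANUm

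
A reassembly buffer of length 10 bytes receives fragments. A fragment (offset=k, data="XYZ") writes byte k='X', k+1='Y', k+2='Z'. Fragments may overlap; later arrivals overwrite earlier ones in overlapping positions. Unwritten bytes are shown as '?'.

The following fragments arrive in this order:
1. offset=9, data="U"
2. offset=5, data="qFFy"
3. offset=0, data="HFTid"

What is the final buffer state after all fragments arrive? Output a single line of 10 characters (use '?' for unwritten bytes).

Fragment 1: offset=9 data="U" -> buffer=?????????U
Fragment 2: offset=5 data="qFFy" -> buffer=?????qFFyU
Fragment 3: offset=0 data="HFTid" -> buffer=HFTidqFFyU

Answer: HFTidqFFyU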